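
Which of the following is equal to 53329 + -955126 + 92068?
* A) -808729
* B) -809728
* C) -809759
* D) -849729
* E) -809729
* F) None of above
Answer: E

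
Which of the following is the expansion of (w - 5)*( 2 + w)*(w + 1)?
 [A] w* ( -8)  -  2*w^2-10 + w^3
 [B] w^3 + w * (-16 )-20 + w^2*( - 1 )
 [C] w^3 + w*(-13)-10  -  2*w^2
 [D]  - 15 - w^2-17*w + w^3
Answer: C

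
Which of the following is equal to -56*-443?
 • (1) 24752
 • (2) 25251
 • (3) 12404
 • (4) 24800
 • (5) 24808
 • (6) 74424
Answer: 5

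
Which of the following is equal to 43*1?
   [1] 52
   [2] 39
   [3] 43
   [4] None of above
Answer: 3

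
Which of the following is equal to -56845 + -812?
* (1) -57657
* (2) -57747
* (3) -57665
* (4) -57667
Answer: 1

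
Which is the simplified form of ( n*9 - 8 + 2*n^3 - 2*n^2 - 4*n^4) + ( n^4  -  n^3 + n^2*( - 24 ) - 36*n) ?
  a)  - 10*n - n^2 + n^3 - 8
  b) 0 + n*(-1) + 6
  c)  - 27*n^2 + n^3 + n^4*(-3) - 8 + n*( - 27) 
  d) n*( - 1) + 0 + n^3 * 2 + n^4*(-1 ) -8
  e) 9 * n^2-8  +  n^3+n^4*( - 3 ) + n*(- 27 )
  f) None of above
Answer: f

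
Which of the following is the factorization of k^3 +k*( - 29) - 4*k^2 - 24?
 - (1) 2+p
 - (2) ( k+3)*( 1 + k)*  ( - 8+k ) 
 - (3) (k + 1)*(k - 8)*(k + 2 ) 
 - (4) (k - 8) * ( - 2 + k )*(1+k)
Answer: 2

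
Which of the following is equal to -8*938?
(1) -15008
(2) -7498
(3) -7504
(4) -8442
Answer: 3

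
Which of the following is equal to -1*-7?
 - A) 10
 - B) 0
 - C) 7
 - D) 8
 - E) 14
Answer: C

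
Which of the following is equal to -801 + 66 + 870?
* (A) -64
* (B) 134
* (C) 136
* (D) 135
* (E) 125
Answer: D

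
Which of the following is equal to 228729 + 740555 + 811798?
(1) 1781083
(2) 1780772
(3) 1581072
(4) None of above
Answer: 4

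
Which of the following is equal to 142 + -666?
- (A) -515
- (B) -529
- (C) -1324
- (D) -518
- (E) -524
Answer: E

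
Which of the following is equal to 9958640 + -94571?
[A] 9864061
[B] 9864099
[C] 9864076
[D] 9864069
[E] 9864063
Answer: D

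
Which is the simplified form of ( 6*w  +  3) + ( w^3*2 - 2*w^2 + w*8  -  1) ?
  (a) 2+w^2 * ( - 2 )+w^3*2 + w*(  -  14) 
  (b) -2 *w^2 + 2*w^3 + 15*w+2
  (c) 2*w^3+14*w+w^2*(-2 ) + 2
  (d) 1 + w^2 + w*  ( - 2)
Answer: c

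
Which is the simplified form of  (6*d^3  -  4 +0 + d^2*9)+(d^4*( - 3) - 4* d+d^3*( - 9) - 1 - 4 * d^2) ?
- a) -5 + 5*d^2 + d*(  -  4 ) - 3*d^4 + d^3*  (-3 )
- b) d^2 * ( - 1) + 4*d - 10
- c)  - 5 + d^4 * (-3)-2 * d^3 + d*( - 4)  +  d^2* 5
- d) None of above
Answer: a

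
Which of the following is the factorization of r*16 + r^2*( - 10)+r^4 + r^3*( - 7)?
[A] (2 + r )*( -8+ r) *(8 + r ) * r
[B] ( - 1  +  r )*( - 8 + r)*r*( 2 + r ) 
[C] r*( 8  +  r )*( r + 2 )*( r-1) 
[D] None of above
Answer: B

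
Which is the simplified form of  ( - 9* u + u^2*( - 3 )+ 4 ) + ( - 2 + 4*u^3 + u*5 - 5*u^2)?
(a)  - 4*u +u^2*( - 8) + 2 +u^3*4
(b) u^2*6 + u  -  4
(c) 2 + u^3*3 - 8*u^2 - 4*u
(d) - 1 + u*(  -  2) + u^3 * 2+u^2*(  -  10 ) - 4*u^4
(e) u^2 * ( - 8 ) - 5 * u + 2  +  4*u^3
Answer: a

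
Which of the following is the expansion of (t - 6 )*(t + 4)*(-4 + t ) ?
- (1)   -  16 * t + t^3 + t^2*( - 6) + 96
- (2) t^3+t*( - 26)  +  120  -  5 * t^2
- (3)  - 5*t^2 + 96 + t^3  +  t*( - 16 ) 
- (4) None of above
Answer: 1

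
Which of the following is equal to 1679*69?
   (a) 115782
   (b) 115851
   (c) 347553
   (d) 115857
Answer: b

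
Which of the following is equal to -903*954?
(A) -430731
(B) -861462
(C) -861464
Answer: B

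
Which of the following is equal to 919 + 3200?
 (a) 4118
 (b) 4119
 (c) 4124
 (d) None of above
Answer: b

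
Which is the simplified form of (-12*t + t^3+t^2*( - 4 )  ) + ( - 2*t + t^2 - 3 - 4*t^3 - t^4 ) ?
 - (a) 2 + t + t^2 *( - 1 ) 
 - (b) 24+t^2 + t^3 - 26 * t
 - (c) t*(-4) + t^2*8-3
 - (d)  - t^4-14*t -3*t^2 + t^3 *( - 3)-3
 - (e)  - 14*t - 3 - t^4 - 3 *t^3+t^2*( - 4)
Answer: d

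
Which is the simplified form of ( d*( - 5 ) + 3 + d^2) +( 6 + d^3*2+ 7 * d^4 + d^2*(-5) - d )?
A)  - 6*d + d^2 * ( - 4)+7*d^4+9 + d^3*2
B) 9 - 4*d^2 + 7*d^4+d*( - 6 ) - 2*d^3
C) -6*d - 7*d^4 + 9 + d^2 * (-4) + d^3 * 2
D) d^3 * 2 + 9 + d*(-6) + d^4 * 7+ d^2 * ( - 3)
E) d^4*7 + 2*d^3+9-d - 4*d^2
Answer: A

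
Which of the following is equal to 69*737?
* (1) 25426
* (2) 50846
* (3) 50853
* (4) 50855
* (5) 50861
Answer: 3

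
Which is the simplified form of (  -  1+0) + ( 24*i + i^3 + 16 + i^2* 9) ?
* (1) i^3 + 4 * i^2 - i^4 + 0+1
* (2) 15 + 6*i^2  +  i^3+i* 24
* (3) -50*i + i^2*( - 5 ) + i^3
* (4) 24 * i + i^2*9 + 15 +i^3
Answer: 4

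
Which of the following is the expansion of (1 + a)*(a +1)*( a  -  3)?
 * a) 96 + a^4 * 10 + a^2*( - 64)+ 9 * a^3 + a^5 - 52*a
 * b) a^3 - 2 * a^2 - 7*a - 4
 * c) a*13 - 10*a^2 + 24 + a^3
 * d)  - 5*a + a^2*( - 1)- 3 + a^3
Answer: d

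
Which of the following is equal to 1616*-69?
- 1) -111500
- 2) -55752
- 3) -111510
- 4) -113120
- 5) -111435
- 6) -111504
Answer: 6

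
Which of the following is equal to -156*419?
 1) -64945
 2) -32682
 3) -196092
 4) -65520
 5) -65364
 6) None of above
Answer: 5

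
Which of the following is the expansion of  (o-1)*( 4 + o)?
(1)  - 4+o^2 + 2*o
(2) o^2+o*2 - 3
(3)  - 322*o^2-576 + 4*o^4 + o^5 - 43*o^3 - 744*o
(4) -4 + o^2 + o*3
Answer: 4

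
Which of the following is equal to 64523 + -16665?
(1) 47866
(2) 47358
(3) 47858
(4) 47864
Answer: 3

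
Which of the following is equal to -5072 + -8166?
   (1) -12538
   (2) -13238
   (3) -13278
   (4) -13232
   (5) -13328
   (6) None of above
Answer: 2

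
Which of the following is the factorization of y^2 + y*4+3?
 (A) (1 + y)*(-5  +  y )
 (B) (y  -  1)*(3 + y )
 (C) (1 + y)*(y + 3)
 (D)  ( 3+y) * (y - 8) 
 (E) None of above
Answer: C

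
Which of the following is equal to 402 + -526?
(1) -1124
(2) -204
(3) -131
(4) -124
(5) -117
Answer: 4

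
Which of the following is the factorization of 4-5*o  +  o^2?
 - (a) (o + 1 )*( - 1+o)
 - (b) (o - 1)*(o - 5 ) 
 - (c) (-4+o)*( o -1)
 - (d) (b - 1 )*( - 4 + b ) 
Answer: c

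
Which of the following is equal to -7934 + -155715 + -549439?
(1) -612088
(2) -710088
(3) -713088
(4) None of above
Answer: 3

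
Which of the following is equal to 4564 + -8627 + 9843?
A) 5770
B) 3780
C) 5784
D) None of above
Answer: D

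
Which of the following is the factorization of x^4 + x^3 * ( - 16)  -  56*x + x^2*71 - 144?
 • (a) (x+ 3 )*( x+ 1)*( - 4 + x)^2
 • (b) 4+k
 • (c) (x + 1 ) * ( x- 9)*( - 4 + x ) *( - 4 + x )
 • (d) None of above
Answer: c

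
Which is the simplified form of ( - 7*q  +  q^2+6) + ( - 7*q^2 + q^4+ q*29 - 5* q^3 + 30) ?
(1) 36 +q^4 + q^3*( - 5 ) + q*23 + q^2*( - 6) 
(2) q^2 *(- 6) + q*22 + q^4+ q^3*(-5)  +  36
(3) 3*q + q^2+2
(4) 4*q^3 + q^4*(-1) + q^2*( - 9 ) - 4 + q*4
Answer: 2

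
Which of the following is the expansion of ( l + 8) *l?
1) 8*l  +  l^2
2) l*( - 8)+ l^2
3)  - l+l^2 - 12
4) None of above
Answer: 1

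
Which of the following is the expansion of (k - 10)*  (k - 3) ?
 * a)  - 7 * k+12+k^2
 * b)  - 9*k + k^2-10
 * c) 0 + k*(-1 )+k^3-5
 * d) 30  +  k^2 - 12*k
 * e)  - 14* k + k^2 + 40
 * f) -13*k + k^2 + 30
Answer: f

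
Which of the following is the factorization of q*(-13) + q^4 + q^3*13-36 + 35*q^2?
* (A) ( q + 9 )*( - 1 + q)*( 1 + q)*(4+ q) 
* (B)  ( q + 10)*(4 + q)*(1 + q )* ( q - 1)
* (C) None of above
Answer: A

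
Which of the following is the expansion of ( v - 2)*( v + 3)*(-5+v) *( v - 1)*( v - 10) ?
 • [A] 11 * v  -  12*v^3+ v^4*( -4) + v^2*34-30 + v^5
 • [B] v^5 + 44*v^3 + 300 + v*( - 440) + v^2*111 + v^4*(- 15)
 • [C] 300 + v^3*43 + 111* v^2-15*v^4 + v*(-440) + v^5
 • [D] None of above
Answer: C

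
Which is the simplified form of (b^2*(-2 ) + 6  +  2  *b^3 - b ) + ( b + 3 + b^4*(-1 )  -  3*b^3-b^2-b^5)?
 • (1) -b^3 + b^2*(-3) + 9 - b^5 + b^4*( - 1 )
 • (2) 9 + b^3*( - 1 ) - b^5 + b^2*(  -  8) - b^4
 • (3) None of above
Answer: 1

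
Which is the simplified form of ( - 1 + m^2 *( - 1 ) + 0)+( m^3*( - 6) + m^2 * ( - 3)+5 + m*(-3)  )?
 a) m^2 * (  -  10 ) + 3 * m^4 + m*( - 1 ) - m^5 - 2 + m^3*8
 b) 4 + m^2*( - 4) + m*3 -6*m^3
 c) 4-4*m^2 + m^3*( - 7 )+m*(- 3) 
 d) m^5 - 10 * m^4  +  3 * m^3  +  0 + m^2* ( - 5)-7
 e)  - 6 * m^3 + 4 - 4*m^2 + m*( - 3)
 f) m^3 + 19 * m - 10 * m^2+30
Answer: e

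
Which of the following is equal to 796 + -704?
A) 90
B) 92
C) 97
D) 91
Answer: B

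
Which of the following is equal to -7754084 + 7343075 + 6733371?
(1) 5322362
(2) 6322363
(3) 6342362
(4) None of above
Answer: 4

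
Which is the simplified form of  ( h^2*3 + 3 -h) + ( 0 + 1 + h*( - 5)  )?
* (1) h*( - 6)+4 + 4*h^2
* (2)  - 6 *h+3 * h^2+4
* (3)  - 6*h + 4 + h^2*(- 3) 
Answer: 2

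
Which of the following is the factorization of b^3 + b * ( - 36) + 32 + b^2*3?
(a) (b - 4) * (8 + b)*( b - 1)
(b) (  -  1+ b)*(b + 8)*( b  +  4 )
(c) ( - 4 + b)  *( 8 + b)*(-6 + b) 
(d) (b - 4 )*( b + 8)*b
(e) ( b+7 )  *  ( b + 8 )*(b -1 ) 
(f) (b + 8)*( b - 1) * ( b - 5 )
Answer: a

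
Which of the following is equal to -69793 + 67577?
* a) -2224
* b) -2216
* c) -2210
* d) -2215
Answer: b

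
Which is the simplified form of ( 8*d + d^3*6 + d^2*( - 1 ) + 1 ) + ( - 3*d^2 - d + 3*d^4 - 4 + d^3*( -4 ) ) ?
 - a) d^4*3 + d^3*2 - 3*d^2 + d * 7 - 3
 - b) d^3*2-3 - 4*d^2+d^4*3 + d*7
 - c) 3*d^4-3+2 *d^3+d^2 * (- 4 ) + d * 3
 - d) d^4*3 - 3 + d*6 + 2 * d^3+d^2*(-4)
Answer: b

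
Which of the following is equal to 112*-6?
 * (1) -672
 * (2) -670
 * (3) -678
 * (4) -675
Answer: 1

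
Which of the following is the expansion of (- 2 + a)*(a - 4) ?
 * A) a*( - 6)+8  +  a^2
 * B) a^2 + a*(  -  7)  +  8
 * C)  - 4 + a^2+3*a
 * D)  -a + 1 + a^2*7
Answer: A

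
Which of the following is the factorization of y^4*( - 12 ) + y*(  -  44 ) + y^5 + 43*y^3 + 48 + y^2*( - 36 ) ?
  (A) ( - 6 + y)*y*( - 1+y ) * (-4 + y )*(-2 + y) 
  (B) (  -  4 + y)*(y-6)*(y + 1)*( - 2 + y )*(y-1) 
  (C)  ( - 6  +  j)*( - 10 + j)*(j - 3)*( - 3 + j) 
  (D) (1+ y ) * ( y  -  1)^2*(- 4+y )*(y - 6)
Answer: B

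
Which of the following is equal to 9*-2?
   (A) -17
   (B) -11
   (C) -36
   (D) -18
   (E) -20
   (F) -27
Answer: D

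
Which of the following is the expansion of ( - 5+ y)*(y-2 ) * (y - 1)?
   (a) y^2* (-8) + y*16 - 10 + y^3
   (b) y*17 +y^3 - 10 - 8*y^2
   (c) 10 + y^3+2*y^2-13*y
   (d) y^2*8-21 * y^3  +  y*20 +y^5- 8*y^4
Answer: b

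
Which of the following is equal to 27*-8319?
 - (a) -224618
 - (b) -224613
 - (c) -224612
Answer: b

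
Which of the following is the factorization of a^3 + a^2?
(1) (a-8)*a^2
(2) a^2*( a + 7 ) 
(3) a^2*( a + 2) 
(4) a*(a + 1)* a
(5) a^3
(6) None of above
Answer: 4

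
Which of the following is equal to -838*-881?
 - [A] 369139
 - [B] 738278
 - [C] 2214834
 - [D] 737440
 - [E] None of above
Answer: B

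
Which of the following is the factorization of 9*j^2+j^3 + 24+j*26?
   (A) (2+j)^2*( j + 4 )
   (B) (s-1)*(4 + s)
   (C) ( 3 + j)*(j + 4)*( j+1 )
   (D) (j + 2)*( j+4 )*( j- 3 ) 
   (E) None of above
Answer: E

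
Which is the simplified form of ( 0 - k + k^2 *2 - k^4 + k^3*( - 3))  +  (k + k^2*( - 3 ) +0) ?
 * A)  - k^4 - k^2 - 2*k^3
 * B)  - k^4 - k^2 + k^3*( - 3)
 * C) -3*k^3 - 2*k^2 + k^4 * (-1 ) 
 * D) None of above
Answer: B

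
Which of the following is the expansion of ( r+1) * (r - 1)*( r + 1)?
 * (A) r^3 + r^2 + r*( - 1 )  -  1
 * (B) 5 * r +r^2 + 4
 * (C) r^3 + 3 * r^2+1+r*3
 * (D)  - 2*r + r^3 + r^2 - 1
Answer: A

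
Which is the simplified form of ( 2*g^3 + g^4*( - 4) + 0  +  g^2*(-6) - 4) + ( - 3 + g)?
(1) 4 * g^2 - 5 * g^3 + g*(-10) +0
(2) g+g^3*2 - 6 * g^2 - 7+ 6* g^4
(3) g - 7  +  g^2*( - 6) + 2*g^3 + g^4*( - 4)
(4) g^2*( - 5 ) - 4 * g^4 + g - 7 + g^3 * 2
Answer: 3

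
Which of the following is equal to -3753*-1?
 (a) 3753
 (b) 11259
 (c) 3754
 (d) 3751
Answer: a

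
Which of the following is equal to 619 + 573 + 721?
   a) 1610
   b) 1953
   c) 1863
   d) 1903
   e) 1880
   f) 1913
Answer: f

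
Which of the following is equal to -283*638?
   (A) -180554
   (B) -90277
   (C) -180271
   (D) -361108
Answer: A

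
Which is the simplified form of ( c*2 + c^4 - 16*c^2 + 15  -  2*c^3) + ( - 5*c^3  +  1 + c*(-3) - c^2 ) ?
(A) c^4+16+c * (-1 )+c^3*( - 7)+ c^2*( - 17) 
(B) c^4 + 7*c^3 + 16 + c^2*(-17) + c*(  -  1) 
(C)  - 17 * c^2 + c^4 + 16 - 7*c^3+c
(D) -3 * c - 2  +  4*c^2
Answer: A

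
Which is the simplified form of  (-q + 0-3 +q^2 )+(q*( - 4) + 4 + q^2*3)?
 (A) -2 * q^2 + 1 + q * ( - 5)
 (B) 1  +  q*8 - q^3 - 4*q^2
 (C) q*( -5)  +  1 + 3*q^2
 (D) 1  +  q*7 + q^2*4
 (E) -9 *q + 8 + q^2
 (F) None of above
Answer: F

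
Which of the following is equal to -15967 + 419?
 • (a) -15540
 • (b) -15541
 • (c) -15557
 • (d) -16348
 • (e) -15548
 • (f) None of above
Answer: e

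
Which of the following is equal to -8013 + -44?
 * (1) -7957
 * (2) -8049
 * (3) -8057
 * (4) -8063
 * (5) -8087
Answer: 3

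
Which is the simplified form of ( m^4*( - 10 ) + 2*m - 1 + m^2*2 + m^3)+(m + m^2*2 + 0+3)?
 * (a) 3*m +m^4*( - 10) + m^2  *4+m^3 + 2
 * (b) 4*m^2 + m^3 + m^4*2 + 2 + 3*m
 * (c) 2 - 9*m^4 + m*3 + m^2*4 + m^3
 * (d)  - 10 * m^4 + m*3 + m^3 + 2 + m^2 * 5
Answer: a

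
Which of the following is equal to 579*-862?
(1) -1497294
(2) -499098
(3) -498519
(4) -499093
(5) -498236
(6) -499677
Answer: 2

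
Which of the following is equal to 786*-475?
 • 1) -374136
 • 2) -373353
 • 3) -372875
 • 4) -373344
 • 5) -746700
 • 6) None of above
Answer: 6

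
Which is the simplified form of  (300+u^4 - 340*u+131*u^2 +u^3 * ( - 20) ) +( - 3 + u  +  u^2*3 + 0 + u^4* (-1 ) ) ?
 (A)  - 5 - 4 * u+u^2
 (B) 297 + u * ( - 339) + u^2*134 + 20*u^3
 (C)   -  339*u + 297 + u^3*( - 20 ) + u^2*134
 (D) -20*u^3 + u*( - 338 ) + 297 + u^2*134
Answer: C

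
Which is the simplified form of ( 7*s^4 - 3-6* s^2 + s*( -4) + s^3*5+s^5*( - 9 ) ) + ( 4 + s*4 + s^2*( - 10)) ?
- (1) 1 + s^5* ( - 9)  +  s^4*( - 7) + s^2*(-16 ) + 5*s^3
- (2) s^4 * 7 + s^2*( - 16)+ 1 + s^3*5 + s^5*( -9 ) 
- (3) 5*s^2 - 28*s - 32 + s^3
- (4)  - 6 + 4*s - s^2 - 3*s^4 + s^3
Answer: 2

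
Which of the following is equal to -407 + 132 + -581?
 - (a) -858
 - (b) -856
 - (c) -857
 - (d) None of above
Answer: b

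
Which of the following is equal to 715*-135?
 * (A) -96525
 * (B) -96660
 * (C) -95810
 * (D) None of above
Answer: A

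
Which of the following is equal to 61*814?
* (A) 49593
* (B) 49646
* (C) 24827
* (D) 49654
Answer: D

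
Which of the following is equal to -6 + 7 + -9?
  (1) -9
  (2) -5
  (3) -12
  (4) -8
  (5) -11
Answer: 4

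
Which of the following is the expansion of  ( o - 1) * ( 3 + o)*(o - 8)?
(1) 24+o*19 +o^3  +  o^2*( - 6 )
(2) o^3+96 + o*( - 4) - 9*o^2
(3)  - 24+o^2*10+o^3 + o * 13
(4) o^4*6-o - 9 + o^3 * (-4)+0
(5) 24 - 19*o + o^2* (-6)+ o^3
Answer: 5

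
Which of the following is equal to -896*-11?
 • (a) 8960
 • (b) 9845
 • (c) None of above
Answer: c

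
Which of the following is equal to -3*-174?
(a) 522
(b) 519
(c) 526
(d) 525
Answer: a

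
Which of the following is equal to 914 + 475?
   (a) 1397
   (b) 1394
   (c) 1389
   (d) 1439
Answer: c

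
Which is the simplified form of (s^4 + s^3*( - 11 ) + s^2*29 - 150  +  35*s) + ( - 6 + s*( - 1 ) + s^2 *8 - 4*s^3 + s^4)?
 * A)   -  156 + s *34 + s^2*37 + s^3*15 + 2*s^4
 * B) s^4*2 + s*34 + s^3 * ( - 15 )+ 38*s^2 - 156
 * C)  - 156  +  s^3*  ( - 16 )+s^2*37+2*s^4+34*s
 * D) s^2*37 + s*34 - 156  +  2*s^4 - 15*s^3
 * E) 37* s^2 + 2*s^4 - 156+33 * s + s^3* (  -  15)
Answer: D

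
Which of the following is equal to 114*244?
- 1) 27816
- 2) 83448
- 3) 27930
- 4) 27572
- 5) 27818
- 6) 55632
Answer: 1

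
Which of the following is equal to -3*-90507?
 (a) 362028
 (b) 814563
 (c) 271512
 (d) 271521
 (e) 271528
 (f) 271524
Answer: d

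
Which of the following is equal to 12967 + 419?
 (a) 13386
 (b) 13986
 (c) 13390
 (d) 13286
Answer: a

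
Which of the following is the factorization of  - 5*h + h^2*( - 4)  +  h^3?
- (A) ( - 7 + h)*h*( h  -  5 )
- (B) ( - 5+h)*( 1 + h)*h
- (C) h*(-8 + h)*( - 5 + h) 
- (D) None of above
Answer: B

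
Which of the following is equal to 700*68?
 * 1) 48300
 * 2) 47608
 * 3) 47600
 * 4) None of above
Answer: 3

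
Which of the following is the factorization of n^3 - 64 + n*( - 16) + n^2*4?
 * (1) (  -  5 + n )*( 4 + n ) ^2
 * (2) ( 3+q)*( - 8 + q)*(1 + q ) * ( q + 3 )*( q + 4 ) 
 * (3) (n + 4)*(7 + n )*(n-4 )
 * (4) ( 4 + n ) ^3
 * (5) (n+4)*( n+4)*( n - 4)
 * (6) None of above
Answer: 5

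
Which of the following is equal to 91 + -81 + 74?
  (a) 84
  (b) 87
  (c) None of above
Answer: a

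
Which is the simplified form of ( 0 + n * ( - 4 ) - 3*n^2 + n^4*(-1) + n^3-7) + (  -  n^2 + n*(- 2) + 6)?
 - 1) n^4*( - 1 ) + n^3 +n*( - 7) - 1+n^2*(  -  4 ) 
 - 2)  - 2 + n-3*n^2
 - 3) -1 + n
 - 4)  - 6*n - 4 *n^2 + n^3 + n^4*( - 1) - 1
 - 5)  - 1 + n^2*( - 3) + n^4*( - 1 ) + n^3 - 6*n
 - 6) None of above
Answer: 4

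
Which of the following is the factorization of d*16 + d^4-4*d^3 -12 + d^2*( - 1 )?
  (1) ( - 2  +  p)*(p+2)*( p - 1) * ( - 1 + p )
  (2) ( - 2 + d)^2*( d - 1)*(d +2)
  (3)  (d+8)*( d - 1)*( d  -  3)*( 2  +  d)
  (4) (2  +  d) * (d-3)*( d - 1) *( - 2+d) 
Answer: 4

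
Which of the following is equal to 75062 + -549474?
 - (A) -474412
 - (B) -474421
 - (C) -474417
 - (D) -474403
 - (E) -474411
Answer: A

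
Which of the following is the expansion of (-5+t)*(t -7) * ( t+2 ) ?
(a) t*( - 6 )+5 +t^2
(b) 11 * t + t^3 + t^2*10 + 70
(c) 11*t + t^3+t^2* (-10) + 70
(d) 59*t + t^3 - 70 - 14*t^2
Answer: c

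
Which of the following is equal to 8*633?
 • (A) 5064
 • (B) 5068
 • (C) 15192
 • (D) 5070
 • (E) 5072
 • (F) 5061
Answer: A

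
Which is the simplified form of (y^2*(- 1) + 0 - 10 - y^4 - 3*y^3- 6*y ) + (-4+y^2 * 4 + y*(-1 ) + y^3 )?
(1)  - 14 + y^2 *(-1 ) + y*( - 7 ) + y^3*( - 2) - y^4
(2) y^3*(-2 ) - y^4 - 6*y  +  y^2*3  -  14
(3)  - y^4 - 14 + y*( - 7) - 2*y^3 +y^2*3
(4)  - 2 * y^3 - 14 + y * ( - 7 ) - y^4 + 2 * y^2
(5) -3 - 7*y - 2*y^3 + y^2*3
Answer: 3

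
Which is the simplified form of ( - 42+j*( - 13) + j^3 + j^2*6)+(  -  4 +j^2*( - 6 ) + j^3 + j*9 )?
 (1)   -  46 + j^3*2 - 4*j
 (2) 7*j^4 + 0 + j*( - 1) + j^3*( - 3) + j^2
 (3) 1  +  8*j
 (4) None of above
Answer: 1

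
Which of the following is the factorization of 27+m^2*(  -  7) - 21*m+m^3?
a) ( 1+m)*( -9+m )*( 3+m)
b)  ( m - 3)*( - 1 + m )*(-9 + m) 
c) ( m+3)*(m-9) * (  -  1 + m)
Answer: c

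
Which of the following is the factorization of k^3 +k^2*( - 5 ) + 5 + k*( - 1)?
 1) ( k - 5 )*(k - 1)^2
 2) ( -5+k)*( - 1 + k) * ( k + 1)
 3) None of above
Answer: 2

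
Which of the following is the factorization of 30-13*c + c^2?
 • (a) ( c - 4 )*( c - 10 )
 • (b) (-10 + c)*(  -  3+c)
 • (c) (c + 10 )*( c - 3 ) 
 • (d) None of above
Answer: b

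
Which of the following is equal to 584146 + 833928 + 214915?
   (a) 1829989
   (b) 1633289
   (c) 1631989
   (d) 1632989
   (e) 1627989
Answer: d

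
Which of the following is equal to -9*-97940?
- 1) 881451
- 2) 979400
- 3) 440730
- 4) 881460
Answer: 4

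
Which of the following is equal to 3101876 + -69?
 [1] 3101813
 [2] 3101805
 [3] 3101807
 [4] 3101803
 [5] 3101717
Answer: 3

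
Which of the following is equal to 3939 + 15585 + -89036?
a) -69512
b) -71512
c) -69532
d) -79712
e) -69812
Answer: a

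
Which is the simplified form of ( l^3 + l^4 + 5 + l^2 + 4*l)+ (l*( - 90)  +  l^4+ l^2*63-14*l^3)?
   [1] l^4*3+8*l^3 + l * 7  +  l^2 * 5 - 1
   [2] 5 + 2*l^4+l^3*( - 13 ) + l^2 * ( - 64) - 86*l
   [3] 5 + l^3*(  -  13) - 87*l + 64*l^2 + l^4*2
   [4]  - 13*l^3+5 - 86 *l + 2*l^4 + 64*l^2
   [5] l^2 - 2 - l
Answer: 4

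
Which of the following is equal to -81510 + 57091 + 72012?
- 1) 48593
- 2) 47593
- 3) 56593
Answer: 2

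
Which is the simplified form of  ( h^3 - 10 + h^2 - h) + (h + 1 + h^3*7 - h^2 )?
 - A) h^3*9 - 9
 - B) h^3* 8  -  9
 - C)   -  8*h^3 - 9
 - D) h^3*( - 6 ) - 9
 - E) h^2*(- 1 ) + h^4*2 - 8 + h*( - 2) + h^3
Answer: B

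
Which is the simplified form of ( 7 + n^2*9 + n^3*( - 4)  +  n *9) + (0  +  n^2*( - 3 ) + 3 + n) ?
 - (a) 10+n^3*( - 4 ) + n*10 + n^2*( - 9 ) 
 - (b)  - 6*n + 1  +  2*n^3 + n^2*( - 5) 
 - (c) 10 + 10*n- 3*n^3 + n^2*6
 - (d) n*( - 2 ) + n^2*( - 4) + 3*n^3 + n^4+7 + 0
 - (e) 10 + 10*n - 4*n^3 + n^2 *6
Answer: e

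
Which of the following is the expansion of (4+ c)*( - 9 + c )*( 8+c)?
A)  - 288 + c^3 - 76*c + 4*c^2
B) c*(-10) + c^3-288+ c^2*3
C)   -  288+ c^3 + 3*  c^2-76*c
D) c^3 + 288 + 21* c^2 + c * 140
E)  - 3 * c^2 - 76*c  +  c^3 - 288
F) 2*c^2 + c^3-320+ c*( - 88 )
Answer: C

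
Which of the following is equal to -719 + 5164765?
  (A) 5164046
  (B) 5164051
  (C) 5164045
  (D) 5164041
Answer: A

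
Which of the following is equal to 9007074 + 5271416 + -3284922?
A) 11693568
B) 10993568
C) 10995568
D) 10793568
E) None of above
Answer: B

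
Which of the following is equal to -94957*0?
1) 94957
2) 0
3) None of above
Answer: 2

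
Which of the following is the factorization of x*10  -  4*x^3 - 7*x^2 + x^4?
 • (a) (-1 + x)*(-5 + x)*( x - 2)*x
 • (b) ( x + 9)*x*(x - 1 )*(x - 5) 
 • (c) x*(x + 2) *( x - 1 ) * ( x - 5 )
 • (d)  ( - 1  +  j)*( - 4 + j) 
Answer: c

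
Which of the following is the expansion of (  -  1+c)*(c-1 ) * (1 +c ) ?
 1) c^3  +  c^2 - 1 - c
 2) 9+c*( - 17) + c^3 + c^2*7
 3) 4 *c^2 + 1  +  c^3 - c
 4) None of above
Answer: 4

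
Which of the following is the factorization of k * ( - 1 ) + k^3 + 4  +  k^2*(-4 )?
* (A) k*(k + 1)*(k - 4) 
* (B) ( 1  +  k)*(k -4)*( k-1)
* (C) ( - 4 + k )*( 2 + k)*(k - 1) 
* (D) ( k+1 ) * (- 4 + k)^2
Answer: B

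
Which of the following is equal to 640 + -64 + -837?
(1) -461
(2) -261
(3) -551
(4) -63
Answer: 2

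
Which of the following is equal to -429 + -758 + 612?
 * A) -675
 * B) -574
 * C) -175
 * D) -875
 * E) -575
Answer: E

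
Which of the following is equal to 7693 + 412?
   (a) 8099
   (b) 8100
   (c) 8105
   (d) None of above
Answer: c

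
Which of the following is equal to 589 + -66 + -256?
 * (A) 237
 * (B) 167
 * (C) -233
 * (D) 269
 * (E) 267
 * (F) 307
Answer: E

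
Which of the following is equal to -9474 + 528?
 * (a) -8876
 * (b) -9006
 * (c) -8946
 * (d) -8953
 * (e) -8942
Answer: c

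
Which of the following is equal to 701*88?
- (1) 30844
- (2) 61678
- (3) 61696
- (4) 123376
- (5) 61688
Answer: 5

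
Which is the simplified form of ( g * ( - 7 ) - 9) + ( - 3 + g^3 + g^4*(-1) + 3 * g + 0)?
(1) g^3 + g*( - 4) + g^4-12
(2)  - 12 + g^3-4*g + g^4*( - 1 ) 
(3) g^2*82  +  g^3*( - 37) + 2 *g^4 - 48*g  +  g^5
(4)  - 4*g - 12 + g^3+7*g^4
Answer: 2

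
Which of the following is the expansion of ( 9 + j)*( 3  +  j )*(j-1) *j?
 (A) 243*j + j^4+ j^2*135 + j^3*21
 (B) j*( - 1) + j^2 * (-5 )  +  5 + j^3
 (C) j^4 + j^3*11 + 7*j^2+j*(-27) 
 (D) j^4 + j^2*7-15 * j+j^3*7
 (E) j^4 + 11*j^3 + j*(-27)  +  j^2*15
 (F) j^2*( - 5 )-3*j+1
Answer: E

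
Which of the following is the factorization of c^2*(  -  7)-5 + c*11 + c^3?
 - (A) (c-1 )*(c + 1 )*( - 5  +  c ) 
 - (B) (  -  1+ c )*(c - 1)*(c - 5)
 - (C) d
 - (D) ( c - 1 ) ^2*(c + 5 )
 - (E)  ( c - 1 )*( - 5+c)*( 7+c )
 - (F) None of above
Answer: B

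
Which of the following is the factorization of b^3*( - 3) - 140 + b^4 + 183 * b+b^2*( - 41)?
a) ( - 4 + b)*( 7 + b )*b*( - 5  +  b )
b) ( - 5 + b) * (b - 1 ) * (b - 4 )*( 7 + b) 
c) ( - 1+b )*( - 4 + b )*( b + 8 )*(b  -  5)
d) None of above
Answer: b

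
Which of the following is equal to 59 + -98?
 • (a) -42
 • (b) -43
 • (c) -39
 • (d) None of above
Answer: c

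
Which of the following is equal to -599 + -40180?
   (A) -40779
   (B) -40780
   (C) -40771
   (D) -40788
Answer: A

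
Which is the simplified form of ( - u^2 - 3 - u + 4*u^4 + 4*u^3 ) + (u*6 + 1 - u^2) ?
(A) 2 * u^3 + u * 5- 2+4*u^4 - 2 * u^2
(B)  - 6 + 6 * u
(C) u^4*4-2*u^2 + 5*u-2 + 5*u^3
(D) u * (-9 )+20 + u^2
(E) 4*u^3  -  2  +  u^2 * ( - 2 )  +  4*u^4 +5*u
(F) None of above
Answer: E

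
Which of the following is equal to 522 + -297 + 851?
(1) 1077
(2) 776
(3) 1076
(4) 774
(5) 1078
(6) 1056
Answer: 3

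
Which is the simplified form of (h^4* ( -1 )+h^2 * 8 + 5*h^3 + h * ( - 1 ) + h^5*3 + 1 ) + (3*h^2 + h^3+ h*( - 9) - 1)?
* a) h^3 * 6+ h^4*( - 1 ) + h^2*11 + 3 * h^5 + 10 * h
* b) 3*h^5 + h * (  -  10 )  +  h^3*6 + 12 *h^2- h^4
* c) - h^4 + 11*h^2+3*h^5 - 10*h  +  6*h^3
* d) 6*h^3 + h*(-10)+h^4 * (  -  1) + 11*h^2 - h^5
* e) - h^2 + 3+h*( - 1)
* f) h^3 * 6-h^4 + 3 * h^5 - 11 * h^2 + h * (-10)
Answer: c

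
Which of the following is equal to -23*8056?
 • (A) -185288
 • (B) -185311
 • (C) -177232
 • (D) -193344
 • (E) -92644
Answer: A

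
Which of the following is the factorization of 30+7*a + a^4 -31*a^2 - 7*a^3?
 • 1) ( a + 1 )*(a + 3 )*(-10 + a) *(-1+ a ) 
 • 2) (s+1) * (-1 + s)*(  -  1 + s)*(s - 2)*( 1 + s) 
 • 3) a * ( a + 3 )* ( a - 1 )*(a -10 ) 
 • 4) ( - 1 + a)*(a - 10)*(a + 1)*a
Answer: 1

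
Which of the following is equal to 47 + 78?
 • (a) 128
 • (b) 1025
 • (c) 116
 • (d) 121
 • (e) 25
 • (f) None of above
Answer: f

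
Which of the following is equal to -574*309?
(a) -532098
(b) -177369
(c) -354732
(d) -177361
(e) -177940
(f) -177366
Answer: f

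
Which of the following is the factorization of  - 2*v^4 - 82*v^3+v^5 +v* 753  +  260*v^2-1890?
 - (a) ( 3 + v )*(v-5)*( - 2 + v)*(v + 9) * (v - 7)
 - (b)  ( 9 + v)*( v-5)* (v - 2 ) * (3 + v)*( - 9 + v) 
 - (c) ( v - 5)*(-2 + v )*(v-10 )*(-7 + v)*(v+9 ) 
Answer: a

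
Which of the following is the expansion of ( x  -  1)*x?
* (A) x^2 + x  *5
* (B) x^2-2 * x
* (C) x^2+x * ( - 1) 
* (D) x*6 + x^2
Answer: C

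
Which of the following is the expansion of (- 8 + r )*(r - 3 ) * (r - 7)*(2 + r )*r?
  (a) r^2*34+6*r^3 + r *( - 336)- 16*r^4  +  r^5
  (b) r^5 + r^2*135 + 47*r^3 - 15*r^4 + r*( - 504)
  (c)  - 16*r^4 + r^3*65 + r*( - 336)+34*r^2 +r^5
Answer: c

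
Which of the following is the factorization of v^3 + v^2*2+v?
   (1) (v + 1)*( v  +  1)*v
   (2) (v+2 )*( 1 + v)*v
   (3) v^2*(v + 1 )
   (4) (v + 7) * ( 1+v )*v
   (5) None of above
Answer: 1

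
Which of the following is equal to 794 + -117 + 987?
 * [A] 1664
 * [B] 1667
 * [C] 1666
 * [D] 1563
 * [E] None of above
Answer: A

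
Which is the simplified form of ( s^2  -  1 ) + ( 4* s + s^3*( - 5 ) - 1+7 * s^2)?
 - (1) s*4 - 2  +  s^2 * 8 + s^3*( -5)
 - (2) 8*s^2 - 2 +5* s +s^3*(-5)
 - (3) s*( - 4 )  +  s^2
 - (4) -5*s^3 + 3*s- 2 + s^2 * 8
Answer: 1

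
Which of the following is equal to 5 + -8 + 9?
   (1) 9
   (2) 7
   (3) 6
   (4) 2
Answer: 3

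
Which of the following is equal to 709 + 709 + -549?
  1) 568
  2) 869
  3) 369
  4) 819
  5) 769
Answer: 2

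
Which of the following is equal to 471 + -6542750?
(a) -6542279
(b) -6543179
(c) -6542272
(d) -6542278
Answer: a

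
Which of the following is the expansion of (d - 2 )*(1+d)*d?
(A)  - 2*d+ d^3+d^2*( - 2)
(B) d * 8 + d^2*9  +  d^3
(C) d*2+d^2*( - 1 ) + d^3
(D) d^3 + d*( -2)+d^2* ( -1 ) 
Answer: D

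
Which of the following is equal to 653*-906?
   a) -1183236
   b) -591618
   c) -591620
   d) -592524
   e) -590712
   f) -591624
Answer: b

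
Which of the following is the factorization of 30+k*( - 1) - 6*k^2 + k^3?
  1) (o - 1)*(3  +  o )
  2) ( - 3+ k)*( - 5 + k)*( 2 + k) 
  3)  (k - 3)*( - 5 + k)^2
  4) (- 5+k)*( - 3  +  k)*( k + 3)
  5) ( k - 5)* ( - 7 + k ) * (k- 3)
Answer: 2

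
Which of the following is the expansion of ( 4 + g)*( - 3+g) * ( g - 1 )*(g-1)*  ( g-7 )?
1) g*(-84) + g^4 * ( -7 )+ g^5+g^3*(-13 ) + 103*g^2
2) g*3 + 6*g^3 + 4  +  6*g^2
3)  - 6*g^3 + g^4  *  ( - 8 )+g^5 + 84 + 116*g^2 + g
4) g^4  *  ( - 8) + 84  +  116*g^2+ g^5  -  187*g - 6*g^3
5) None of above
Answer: 4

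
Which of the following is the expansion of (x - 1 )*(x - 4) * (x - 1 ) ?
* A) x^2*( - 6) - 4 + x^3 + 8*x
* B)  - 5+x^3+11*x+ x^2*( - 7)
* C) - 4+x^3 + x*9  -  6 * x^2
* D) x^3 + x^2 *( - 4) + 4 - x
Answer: C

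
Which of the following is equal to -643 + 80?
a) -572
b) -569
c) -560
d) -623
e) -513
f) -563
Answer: f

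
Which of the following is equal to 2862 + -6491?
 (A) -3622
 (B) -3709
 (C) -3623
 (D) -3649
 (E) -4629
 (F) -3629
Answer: F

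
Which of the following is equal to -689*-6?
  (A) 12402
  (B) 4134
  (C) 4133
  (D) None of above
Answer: B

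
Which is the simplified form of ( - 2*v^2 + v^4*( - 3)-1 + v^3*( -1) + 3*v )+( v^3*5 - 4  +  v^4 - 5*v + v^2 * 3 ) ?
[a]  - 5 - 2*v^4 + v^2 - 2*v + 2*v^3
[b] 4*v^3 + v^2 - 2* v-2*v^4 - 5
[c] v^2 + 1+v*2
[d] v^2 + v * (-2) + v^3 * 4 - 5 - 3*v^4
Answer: b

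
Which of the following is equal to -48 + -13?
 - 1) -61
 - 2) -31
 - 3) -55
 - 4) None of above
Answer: 1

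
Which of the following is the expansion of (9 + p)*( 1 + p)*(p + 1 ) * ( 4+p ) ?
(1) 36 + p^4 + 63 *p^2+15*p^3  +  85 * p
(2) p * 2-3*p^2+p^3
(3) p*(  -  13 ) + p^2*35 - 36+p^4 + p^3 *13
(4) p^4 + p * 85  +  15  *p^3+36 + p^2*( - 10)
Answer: 1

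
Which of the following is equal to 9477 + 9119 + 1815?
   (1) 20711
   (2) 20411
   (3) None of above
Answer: 2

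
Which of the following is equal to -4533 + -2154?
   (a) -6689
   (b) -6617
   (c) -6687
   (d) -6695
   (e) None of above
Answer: c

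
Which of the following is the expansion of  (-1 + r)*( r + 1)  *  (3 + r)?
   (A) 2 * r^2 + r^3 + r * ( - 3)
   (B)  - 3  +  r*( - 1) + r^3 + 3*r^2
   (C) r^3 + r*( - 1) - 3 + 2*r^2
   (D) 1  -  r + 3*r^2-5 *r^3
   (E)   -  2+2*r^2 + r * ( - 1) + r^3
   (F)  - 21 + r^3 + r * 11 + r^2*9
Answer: B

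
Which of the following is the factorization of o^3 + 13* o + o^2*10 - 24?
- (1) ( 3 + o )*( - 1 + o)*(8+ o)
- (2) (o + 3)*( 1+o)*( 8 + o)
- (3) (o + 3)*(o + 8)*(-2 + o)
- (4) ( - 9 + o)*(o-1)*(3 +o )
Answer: 1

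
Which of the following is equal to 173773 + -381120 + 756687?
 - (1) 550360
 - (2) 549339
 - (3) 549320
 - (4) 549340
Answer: 4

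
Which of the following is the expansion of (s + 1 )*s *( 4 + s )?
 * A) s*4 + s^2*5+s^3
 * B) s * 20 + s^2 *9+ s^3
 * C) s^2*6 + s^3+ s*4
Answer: A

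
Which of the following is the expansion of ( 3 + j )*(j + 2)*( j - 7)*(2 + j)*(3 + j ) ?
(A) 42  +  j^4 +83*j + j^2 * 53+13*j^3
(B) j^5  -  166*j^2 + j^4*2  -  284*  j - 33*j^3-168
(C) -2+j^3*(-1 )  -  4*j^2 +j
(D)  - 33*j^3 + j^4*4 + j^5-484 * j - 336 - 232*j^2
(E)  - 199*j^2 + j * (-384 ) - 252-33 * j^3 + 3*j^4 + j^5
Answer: E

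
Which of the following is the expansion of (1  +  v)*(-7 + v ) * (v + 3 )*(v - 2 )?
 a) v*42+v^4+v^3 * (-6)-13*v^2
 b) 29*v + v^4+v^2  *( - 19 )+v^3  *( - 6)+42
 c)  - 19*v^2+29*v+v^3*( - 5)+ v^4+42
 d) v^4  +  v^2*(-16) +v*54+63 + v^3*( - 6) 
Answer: c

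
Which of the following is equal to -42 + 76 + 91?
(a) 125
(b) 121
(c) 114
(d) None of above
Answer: a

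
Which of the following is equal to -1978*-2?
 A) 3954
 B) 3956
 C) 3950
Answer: B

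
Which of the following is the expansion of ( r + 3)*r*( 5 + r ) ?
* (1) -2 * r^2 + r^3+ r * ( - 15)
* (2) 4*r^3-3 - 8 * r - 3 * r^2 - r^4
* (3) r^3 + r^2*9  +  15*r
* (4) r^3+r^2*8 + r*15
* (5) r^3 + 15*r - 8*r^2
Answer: 4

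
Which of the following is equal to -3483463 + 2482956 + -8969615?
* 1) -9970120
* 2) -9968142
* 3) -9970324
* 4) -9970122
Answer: 4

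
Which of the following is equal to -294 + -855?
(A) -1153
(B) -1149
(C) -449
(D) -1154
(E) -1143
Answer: B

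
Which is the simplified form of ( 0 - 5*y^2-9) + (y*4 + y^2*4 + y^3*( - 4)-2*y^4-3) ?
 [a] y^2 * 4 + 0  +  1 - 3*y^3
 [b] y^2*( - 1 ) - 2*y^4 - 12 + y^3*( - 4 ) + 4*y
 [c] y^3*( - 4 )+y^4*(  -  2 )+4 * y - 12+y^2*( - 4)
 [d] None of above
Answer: b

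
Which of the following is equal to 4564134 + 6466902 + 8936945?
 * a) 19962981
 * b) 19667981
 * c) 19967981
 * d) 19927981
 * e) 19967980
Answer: c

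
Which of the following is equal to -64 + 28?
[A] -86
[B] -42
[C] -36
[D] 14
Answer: C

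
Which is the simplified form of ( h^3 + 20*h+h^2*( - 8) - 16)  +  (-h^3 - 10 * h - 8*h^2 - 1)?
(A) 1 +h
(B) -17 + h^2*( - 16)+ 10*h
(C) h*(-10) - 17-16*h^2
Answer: B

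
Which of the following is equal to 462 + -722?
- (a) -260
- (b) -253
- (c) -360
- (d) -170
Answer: a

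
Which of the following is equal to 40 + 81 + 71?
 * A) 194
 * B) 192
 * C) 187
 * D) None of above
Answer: B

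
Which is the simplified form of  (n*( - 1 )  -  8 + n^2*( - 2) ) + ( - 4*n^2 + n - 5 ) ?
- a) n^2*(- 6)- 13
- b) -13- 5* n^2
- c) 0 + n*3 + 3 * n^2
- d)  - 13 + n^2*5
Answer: a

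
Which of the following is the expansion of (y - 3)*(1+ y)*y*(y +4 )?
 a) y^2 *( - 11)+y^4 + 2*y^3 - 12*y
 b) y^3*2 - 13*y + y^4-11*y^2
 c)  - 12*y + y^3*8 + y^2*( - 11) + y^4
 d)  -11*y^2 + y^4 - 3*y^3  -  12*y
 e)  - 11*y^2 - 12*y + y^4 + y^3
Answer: a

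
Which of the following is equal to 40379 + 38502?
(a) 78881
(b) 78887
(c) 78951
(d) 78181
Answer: a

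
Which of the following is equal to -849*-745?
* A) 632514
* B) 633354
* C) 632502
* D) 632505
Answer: D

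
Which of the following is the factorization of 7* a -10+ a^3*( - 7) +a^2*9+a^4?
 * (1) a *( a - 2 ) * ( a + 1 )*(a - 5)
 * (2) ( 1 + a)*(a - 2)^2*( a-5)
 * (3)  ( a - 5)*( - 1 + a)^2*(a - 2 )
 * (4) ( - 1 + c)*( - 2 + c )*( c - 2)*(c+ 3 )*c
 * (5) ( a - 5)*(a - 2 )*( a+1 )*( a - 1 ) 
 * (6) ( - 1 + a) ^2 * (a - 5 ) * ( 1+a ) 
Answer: 5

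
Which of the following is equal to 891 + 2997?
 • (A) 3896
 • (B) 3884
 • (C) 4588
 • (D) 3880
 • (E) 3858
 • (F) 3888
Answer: F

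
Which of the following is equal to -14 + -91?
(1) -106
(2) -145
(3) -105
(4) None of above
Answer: 3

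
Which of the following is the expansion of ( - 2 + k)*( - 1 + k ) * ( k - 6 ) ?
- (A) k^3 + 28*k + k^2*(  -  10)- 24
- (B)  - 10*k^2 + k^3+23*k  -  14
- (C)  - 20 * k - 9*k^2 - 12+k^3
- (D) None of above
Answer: D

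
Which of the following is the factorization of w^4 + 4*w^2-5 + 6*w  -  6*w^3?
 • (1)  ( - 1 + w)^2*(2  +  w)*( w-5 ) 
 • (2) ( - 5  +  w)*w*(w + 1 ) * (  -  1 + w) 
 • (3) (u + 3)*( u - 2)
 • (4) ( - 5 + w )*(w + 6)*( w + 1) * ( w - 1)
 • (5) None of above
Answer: 5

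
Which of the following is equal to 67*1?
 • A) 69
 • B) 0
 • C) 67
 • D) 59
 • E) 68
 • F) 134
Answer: C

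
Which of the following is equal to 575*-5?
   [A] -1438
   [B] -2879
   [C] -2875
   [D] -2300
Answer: C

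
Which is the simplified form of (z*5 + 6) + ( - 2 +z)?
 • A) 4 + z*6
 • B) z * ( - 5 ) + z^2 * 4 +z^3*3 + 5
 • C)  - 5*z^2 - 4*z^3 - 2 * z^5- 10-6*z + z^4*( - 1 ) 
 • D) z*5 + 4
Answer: A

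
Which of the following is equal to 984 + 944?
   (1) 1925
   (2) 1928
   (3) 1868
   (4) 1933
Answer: 2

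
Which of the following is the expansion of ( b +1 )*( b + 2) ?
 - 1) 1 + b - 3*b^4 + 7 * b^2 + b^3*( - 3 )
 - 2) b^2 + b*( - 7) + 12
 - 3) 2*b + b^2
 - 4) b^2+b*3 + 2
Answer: 4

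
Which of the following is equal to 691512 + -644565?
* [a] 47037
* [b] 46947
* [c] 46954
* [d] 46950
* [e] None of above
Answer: b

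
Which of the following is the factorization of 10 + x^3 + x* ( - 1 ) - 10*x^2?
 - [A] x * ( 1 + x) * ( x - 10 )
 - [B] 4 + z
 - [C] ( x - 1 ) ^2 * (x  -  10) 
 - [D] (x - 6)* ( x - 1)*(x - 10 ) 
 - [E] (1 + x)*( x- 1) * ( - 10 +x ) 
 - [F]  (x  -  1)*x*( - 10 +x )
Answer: E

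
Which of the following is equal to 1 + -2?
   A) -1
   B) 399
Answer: A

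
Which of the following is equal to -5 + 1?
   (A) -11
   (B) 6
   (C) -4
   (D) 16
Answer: C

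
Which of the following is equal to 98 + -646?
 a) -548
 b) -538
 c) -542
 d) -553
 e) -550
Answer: a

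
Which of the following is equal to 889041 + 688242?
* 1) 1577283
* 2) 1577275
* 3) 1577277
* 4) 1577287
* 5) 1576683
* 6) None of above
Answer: 1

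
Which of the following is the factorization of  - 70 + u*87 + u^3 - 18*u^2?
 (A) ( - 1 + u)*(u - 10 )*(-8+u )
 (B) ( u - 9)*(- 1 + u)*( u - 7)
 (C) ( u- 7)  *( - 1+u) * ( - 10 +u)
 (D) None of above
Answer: C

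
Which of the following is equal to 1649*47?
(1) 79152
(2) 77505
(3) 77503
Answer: 3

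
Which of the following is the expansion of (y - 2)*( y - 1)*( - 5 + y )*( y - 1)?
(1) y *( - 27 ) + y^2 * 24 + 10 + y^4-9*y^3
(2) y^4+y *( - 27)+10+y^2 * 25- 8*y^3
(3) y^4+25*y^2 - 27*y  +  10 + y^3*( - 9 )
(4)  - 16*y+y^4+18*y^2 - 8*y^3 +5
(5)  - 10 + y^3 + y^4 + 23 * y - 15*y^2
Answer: 3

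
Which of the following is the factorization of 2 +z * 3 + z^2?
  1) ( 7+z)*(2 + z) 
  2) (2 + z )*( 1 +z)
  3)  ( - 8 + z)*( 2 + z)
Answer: 2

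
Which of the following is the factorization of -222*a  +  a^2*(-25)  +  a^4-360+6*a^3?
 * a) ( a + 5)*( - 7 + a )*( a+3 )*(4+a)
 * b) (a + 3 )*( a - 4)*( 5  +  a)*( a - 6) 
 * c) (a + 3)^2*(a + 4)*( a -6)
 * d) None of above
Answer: d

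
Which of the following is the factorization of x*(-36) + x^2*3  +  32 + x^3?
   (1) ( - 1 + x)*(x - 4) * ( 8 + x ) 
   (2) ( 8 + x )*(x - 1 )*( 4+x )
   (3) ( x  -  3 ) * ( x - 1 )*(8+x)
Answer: 1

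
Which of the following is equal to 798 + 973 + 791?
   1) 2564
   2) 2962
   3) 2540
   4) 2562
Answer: 4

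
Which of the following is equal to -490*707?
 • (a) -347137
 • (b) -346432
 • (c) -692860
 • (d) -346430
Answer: d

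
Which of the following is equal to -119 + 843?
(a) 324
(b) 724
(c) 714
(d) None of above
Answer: b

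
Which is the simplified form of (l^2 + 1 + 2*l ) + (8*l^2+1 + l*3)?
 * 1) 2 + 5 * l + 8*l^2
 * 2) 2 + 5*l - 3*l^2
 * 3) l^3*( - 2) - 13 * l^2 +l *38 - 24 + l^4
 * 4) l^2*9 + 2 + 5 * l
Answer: 4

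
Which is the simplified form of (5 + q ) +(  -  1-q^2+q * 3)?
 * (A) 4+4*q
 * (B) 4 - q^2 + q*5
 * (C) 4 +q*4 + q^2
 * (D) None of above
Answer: D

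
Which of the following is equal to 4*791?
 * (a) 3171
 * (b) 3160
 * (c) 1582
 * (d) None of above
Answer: d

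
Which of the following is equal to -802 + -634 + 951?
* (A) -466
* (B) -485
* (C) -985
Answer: B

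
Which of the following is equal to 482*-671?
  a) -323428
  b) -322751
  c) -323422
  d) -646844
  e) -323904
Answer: c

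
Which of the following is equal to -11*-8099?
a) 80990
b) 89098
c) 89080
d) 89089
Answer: d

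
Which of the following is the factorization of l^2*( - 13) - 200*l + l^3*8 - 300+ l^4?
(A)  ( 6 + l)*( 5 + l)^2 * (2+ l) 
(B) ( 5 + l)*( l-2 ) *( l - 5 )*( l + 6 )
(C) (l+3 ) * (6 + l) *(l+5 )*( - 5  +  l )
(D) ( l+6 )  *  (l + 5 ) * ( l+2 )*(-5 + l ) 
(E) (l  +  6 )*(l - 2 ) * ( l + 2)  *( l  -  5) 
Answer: D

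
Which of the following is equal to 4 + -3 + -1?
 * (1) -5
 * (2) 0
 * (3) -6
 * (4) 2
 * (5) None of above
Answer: 2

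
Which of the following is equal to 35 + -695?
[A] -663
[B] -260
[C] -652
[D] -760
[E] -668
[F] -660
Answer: F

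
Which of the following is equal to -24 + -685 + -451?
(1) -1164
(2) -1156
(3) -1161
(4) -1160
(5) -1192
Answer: 4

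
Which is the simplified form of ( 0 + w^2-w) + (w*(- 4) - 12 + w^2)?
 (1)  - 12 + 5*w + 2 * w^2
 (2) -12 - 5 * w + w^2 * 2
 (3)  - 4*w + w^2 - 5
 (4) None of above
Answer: 2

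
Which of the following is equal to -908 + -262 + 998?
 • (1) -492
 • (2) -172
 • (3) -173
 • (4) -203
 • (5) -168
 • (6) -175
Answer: 2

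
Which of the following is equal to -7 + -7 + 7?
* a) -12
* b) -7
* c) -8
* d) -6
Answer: b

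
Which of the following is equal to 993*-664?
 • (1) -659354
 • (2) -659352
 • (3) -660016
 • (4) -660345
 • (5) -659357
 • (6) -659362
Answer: 2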